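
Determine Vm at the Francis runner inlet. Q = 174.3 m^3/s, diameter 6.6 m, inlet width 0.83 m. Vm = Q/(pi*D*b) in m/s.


Vm = 174.3 / (pi * 6.6 * 0.83) = 10.1280 m/s


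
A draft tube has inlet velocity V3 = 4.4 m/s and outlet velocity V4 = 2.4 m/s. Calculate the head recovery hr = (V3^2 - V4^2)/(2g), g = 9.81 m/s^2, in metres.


hr = (4.4^2 - 2.4^2) / (2*9.81) = 0.6932 m


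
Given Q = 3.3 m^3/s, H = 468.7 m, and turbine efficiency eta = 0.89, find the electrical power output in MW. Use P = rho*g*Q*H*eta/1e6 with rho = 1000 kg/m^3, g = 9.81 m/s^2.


P = 1000 * 9.81 * 3.3 * 468.7 * 0.89 / 1e6 = 13.5042 MW


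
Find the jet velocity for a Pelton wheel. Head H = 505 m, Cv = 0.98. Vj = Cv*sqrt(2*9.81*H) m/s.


Vj = 0.98 * sqrt(2*9.81*505) = 97.5487 m/s


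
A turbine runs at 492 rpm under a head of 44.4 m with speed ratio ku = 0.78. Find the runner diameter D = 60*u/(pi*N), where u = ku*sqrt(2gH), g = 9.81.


u = 0.78 * sqrt(2*9.81*44.4) = 23.0216 m/s
D = 60 * 23.0216 / (pi * 492) = 0.8937 m


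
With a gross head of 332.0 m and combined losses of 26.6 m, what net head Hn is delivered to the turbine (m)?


Hn = 332.0 - 26.6 = 305.4000 m


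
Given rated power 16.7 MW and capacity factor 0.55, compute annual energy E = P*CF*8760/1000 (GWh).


E = 16.7 * 0.55 * 8760 / 1000 = 80.4606 GWh


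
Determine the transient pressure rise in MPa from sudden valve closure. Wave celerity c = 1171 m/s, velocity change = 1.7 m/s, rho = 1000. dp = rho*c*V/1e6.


dp = 1000 * 1171 * 1.7 / 1e6 = 1.9907 MPa


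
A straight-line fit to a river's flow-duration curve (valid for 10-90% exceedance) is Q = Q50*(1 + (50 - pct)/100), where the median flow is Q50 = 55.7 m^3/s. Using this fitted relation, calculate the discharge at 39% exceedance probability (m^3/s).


Q = 55.7 * (1 + (50 - 39)/100) = 61.8270 m^3/s


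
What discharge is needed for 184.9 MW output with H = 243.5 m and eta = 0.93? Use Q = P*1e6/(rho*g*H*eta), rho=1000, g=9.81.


Q = 184.9 * 1e6 / (1000 * 9.81 * 243.5 * 0.93) = 83.2312 m^3/s


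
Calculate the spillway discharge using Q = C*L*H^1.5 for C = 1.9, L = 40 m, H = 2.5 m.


Q = 1.9 * 40 * 2.5^1.5 = 300.4164 m^3/s


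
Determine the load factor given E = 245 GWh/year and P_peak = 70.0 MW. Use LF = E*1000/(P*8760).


LF = 245 * 1000 / (70.0 * 8760) = 0.3995


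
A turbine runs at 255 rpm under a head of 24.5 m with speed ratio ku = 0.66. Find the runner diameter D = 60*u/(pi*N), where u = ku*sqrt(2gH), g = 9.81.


u = 0.66 * sqrt(2*9.81*24.5) = 14.4703 m/s
D = 60 * 14.4703 / (pi * 255) = 1.0838 m


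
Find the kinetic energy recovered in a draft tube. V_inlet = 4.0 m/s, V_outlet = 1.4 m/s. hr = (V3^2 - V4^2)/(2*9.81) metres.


hr = (4.0^2 - 1.4^2) / (2*9.81) = 0.7156 m


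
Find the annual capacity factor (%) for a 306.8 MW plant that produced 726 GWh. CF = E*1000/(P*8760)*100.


CF = 726 * 1000 / (306.8 * 8760) * 100 = 27.0133 %


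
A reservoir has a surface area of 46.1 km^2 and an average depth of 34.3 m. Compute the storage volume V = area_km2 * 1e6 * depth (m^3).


V = 46.1 * 1e6 * 34.3 = 1.5812e+09 m^3


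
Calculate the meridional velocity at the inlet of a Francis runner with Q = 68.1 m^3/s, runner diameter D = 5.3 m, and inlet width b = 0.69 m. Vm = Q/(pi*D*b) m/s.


Vm = 68.1 / (pi * 5.3 * 0.69) = 5.9275 m/s


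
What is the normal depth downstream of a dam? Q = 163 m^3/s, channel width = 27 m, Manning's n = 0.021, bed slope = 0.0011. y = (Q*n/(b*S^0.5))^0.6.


y = (163 * 0.021 / (27 * 0.0011^0.5))^0.6 = 2.2357 m


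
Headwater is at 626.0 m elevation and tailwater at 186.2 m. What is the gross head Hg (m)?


Hg = 626.0 - 186.2 = 439.8000 m


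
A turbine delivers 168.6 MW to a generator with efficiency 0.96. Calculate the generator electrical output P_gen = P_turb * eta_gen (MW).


P_gen = 168.6 * 0.96 = 161.8560 MW


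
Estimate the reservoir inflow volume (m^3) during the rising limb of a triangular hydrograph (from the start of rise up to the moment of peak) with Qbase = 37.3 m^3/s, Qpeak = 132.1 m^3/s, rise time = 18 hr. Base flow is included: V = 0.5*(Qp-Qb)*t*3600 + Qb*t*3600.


V = 0.5*(132.1 - 37.3)*18*3600 + 37.3*18*3600 = 5.4886e+06 m^3


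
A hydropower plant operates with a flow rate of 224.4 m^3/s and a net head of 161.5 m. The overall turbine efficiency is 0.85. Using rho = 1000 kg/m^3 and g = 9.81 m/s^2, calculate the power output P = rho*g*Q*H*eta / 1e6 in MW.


P = 1000 * 9.81 * 224.4 * 161.5 * 0.85 / 1e6 = 302.1922 MW


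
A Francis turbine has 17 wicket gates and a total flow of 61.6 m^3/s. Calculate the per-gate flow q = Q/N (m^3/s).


q = 61.6 / 17 = 3.6235 m^3/s


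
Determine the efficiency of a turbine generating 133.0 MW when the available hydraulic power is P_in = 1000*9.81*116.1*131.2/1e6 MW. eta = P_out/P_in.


P_in = 1000 * 9.81 * 116.1 * 131.2 / 1e6 = 149.4291 MW
eta = 133.0 / 149.4291 = 0.8901


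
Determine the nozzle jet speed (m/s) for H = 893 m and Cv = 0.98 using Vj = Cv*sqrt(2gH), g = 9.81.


Vj = 0.98 * sqrt(2*9.81*893) = 129.7183 m/s


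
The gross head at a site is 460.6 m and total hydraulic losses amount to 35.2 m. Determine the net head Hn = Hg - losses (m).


Hn = 460.6 - 35.2 = 425.4000 m


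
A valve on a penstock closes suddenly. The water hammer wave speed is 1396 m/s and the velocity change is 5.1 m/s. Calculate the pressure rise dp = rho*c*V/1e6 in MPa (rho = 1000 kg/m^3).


dp = 1000 * 1396 * 5.1 / 1e6 = 7.1196 MPa


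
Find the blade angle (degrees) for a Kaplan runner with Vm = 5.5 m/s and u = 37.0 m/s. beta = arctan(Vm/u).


beta = arctan(5.5 / 37.0) = 8.4550 degrees


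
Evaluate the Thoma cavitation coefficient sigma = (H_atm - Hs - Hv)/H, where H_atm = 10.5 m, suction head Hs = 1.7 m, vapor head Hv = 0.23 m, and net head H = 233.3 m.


sigma = (10.5 - 1.7 - 0.23) / 233.3 = 0.0367


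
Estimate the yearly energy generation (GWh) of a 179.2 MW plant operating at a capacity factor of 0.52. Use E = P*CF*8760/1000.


E = 179.2 * 0.52 * 8760 / 1000 = 816.2918 GWh


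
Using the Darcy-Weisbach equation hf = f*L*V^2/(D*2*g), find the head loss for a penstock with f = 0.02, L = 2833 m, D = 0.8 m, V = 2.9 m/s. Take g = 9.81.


hf = 0.02 * 2833 * 2.9^2 / (0.8 * 2 * 9.81) = 30.3587 m


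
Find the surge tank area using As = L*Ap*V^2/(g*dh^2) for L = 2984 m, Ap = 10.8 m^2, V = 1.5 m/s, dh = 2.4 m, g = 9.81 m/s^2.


As = 2984 * 10.8 * 1.5^2 / (9.81 * 2.4^2) = 1283.2569 m^2


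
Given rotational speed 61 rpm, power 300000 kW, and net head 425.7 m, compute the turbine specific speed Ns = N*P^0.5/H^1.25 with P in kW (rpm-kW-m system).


Ns = 61 * 300000^0.5 / 425.7^1.25 = 17.2787


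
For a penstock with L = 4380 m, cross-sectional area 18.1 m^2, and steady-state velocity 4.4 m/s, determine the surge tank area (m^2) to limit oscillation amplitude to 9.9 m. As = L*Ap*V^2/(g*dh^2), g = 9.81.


As = 4380 * 18.1 * 4.4^2 / (9.81 * 9.9^2) = 1596.3152 m^2


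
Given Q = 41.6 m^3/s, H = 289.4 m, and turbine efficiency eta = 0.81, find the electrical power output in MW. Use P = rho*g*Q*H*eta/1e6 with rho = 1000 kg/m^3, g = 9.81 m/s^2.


P = 1000 * 9.81 * 41.6 * 289.4 * 0.81 / 1e6 = 95.6634 MW


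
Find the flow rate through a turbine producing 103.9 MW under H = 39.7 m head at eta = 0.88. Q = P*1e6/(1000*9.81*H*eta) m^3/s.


Q = 103.9 * 1e6 / (1000 * 9.81 * 39.7 * 0.88) = 303.1610 m^3/s


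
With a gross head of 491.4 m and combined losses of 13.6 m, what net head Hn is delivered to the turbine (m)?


Hn = 491.4 - 13.6 = 477.8000 m


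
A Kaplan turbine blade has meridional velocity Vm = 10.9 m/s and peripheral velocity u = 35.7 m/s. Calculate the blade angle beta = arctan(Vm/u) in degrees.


beta = arctan(10.9 / 35.7) = 16.9786 degrees


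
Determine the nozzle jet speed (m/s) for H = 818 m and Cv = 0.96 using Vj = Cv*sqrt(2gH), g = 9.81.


Vj = 0.96 * sqrt(2*9.81*818) = 121.6179 m/s


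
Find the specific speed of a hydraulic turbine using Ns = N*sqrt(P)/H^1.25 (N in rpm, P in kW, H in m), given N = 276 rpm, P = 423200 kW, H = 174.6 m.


Ns = 276 * 423200^0.5 / 174.6^1.25 = 282.8959


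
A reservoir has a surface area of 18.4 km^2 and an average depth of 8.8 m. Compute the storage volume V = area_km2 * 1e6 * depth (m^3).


V = 18.4 * 1e6 * 8.8 = 1.6192e+08 m^3


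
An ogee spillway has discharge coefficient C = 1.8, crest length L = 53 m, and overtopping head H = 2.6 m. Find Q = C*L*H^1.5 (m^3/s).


Q = 1.8 * 53 * 2.6^1.5 = 399.9525 m^3/s


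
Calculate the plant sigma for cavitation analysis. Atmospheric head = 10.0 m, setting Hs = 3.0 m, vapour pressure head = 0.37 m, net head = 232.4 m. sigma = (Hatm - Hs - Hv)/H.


sigma = (10.0 - 3.0 - 0.37) / 232.4 = 0.0285


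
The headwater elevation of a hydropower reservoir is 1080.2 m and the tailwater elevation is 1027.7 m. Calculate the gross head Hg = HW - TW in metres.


Hg = 1080.2 - 1027.7 = 52.5000 m


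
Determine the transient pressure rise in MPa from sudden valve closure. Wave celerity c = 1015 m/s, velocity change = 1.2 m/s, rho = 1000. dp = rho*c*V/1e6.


dp = 1000 * 1015 * 1.2 / 1e6 = 1.2180 MPa


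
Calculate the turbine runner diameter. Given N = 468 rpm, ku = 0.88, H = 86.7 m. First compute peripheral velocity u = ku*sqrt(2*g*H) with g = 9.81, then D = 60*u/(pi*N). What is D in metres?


u = 0.88 * sqrt(2*9.81*86.7) = 36.2946 m/s
D = 60 * 36.2946 / (pi * 468) = 1.4811 m


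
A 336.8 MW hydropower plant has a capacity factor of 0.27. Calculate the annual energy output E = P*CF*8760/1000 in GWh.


E = 336.8 * 0.27 * 8760 / 1000 = 796.5994 GWh


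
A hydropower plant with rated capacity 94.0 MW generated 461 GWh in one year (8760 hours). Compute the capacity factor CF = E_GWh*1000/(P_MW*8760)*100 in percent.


CF = 461 * 1000 / (94.0 * 8760) * 100 = 55.9846 %


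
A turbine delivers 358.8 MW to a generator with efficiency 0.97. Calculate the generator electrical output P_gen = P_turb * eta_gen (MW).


P_gen = 358.8 * 0.97 = 348.0360 MW


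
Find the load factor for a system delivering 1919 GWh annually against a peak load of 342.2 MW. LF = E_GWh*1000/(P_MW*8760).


LF = 1919 * 1000 / (342.2 * 8760) = 0.6402


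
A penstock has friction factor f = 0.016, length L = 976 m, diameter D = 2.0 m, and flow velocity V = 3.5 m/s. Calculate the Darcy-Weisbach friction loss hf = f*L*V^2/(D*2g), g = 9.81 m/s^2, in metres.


hf = 0.016 * 976 * 3.5^2 / (2.0 * 2 * 9.81) = 4.8750 m


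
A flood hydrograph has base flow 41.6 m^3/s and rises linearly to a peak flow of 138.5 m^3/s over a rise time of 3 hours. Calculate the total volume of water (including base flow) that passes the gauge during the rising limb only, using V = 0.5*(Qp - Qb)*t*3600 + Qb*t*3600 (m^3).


V = 0.5*(138.5 - 41.6)*3*3600 + 41.6*3*3600 = 972540.0000 m^3


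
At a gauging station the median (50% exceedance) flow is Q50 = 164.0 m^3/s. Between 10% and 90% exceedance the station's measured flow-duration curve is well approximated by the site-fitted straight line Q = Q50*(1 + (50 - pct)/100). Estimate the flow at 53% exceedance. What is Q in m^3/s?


Q = 164.0 * (1 + (50 - 53)/100) = 159.0800 m^3/s


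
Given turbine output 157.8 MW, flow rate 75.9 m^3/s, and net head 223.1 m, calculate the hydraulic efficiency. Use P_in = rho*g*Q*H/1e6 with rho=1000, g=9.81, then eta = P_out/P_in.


P_in = 1000 * 9.81 * 75.9 * 223.1 / 1e6 = 166.1156 MW
eta = 157.8 / 166.1156 = 0.9499


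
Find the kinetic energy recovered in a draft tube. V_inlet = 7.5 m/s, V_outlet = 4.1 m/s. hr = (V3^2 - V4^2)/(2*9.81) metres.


hr = (7.5^2 - 4.1^2) / (2*9.81) = 2.0102 m


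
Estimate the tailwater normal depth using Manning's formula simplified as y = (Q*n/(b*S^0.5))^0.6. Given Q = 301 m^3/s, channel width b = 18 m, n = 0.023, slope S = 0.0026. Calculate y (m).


y = (301 * 0.023 / (18 * 0.0026^0.5))^0.6 = 3.3614 m


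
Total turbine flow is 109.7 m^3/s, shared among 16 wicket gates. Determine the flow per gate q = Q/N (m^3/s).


q = 109.7 / 16 = 6.8563 m^3/s


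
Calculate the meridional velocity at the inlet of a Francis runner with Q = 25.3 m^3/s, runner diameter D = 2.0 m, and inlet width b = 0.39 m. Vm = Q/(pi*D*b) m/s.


Vm = 25.3 / (pi * 2.0 * 0.39) = 10.3247 m/s


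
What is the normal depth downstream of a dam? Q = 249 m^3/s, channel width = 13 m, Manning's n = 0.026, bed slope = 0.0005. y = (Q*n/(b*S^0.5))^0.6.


y = (249 * 0.026 / (13 * 0.0005^0.5))^0.6 = 6.4365 m


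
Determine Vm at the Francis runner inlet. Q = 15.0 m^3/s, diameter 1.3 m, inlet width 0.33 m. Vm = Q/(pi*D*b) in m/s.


Vm = 15.0 / (pi * 1.3 * 0.33) = 11.1297 m/s


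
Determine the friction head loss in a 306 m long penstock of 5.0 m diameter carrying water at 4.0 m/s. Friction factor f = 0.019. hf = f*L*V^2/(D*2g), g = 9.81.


hf = 0.019 * 306 * 4.0^2 / (5.0 * 2 * 9.81) = 0.9483 m


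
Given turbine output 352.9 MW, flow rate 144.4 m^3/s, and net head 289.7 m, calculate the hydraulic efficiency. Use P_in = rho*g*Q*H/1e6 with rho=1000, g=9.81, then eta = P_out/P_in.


P_in = 1000 * 9.81 * 144.4 * 289.7 / 1e6 = 410.3786 MW
eta = 352.9 / 410.3786 = 0.8599


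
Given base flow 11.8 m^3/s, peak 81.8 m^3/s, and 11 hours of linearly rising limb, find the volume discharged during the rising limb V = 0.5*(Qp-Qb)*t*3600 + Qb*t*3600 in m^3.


V = 0.5*(81.8 - 11.8)*11*3600 + 11.8*11*3600 = 1.8533e+06 m^3


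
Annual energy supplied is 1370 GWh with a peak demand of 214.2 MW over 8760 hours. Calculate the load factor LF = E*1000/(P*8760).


LF = 1370 * 1000 / (214.2 * 8760) = 0.7301


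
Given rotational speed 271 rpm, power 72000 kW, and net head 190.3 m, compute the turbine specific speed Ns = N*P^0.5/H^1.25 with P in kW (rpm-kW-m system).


Ns = 271 * 72000^0.5 / 190.3^1.25 = 102.8814


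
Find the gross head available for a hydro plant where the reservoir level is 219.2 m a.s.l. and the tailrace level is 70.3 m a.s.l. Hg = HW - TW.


Hg = 219.2 - 70.3 = 148.9000 m


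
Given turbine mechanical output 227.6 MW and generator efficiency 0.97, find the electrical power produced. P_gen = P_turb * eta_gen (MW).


P_gen = 227.6 * 0.97 = 220.7720 MW


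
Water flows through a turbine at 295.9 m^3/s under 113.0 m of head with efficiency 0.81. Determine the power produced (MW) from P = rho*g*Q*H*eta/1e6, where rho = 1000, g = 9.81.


P = 1000 * 9.81 * 295.9 * 113.0 * 0.81 / 1e6 = 265.6914 MW


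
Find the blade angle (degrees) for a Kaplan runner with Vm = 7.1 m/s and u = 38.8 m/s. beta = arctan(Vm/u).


beta = arctan(7.1 / 38.8) = 10.3698 degrees


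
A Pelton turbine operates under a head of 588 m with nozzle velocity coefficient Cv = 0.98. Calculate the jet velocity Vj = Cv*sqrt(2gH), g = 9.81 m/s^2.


Vj = 0.98 * sqrt(2*9.81*588) = 105.2602 m/s


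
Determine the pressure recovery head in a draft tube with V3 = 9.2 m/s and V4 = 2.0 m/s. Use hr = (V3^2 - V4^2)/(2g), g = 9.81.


hr = (9.2^2 - 2.0^2) / (2*9.81) = 4.1101 m


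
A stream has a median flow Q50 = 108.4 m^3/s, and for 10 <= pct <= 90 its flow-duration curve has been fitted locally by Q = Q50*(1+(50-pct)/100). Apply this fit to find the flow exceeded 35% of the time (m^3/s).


Q = 108.4 * (1 + (50 - 35)/100) = 124.6600 m^3/s


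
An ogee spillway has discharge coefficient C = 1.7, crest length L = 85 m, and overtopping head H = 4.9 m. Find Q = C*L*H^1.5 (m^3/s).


Q = 1.7 * 85 * 4.9^1.5 = 1567.3355 m^3/s


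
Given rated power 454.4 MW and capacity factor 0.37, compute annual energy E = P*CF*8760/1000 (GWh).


E = 454.4 * 0.37 * 8760 / 1000 = 1472.8013 GWh


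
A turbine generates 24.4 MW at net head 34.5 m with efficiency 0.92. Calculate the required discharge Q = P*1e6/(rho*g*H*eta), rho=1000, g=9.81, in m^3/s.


Q = 24.4 * 1e6 / (1000 * 9.81 * 34.5 * 0.92) = 78.3635 m^3/s


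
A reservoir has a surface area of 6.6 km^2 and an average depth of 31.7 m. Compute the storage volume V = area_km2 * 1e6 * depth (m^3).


V = 6.6 * 1e6 * 31.7 = 2.0922e+08 m^3


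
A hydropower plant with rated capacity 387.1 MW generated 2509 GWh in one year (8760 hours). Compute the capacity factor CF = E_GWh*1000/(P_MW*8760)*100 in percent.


CF = 2509 * 1000 / (387.1 * 8760) * 100 = 73.9901 %


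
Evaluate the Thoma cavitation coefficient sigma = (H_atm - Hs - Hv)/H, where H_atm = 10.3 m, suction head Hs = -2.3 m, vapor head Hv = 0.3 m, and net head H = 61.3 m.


sigma = (10.3 - (-2.3) - 0.3) / 61.3 = 0.2007


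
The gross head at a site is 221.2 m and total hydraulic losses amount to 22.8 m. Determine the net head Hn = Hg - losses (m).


Hn = 221.2 - 22.8 = 198.4000 m


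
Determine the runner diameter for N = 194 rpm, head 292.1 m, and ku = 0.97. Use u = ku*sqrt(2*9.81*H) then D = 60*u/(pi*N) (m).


u = 0.97 * sqrt(2*9.81*292.1) = 73.4323 m/s
D = 60 * 73.4323 / (pi * 194) = 7.2291 m


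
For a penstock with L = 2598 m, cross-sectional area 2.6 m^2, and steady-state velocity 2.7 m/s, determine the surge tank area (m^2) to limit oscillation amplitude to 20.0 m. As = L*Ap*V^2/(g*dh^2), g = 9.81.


As = 2598 * 2.6 * 2.7^2 / (9.81 * 20.0^2) = 12.5491 m^2


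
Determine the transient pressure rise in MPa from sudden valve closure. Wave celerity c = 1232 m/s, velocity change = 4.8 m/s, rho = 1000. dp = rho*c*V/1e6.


dp = 1000 * 1232 * 4.8 / 1e6 = 5.9136 MPa


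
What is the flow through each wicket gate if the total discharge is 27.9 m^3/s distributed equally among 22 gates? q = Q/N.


q = 27.9 / 22 = 1.2682 m^3/s


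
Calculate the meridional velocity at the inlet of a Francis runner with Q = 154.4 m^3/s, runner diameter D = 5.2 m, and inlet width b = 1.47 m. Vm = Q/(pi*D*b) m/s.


Vm = 154.4 / (pi * 5.2 * 1.47) = 6.4295 m/s


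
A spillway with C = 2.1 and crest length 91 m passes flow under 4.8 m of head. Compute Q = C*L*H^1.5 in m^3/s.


Q = 2.1 * 91 * 4.8^1.5 = 2009.6598 m^3/s


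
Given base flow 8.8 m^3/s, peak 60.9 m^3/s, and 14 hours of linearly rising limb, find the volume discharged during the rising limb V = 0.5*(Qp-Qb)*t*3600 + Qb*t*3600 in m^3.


V = 0.5*(60.9 - 8.8)*14*3600 + 8.8*14*3600 = 1.7564e+06 m^3


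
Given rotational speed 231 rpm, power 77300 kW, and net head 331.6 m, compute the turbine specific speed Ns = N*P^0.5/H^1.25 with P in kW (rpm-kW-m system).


Ns = 231 * 77300^0.5 / 331.6^1.25 = 45.3872


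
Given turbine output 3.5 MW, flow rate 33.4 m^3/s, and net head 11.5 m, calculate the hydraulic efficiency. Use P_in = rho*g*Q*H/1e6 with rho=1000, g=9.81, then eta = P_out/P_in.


P_in = 1000 * 9.81 * 33.4 * 11.5 / 1e6 = 3.7680 MW
eta = 3.5 / 3.7680 = 0.9289


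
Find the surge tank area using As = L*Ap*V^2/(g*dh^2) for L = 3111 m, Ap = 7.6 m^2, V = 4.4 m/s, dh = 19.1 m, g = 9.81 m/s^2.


As = 3111 * 7.6 * 4.4^2 / (9.81 * 19.1^2) = 127.9037 m^2


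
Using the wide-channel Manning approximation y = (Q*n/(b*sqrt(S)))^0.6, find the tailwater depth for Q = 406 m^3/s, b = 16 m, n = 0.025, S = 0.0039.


y = (406 * 0.025 / (16 * 0.0039^0.5))^0.6 = 4.0187 m


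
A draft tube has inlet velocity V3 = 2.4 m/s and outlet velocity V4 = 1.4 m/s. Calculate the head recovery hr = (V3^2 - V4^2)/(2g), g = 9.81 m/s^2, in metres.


hr = (2.4^2 - 1.4^2) / (2*9.81) = 0.1937 m


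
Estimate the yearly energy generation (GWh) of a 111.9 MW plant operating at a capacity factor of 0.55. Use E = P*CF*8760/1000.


E = 111.9 * 0.55 * 8760 / 1000 = 539.1342 GWh


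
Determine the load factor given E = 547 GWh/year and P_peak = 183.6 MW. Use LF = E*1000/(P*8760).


LF = 547 * 1000 / (183.6 * 8760) = 0.3401


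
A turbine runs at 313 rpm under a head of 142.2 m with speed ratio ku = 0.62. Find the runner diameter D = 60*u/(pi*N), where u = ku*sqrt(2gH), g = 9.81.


u = 0.62 * sqrt(2*9.81*142.2) = 32.7485 m/s
D = 60 * 32.7485 / (pi * 313) = 1.9982 m


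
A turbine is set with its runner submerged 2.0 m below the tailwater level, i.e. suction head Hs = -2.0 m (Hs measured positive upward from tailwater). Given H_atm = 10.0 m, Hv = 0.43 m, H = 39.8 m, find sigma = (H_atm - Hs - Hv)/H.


sigma = (10.0 - (-2.0) - 0.43) / 39.8 = 0.2907


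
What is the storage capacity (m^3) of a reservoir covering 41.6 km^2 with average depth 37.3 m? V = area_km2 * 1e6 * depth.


V = 41.6 * 1e6 * 37.3 = 1.5517e+09 m^3


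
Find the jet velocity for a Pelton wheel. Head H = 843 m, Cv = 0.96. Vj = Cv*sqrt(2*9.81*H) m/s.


Vj = 0.96 * sqrt(2*9.81*843) = 123.4623 m/s


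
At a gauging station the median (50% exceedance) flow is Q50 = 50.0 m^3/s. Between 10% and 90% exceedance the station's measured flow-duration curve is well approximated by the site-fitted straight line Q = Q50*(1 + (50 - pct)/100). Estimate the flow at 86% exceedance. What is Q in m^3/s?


Q = 50.0 * (1 + (50 - 86)/100) = 32.0000 m^3/s


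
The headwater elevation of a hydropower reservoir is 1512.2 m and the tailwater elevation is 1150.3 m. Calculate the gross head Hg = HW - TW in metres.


Hg = 1512.2 - 1150.3 = 361.9000 m


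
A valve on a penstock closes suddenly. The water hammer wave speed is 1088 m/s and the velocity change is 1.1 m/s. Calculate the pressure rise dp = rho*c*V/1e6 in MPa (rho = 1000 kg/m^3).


dp = 1000 * 1088 * 1.1 / 1e6 = 1.1968 MPa


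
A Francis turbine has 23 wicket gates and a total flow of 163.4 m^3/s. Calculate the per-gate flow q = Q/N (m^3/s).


q = 163.4 / 23 = 7.1043 m^3/s


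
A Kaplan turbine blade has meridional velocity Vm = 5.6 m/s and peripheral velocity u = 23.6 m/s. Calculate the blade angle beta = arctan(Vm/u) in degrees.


beta = arctan(5.6 / 23.6) = 13.3487 degrees


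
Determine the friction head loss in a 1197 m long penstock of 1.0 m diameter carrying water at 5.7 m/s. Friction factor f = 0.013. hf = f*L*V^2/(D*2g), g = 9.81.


hf = 0.013 * 1197 * 5.7^2 / (1.0 * 2 * 9.81) = 25.7684 m


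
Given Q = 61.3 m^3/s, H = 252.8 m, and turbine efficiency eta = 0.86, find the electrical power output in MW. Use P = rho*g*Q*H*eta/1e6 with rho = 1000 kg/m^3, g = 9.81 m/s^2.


P = 1000 * 9.81 * 61.3 * 252.8 * 0.86 / 1e6 = 130.7390 MW


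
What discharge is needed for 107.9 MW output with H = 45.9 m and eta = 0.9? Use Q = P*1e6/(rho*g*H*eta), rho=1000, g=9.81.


Q = 107.9 * 1e6 / (1000 * 9.81 * 45.9 * 0.9) = 266.2547 m^3/s


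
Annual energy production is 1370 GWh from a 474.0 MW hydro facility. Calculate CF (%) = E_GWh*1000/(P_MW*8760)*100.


CF = 1370 * 1000 / (474.0 * 8760) * 100 = 32.9942 %


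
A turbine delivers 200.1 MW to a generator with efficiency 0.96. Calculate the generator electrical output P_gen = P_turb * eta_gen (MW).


P_gen = 200.1 * 0.96 = 192.0960 MW


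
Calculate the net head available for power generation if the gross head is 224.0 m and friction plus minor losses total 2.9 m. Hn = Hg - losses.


Hn = 224.0 - 2.9 = 221.1000 m


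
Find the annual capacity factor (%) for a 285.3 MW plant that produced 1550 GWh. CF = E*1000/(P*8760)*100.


CF = 1550 * 1000 / (285.3 * 8760) * 100 = 62.0192 %


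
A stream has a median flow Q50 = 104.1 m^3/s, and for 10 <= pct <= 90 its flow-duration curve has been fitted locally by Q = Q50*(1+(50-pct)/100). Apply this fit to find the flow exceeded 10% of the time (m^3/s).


Q = 104.1 * (1 + (50 - 10)/100) = 145.7400 m^3/s


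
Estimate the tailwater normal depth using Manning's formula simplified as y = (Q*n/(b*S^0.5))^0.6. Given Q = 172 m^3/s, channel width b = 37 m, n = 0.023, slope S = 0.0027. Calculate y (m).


y = (172 * 0.023 / (37 * 0.0027^0.5))^0.6 = 1.5418 m


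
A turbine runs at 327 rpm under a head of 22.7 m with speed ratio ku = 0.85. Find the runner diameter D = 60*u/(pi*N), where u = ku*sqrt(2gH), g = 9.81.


u = 0.85 * sqrt(2*9.81*22.7) = 17.9383 m/s
D = 60 * 17.9383 / (pi * 327) = 1.0477 m


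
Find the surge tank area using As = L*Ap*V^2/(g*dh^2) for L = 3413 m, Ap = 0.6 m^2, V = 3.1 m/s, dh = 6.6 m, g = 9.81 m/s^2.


As = 3413 * 0.6 * 3.1^2 / (9.81 * 6.6^2) = 46.0526 m^2


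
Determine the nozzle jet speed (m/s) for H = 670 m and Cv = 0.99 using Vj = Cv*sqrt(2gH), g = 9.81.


Vj = 0.99 * sqrt(2*9.81*670) = 113.5069 m/s


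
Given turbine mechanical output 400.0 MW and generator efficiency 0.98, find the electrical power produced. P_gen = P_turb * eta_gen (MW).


P_gen = 400.0 * 0.98 = 392.0000 MW


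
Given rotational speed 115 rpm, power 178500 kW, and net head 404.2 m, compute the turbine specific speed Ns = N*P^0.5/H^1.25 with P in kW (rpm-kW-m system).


Ns = 115 * 178500^0.5 / 404.2^1.25 = 26.8084


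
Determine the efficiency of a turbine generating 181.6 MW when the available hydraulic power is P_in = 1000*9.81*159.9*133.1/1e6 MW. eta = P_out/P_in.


P_in = 1000 * 9.81 * 159.9 * 133.1 / 1e6 = 208.7832 MW
eta = 181.6 / 208.7832 = 0.8698


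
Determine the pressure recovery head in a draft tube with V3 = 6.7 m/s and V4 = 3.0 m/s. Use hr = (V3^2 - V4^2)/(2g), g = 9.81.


hr = (6.7^2 - 3.0^2) / (2*9.81) = 1.8293 m


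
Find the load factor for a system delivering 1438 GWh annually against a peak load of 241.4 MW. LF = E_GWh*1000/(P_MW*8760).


LF = 1438 * 1000 / (241.4 * 8760) = 0.6800


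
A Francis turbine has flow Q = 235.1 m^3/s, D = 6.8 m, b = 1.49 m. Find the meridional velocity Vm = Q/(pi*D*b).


Vm = 235.1 / (pi * 6.8 * 1.49) = 7.3860 m/s


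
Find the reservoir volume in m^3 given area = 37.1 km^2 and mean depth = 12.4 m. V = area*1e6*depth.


V = 37.1 * 1e6 * 12.4 = 4.6004e+08 m^3


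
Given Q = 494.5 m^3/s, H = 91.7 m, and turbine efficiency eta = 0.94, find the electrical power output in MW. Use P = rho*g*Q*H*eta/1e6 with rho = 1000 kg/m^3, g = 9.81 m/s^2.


P = 1000 * 9.81 * 494.5 * 91.7 * 0.94 / 1e6 = 418.1504 MW


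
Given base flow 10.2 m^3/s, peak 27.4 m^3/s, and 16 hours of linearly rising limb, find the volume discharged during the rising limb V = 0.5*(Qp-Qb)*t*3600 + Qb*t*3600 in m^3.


V = 0.5*(27.4 - 10.2)*16*3600 + 10.2*16*3600 = 1.0829e+06 m^3


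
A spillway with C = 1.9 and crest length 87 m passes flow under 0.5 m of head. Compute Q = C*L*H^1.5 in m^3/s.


Q = 1.9 * 87 * 0.5^1.5 = 58.4424 m^3/s


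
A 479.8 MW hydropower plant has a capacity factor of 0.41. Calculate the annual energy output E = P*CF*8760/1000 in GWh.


E = 479.8 * 0.41 * 8760 / 1000 = 1723.2497 GWh


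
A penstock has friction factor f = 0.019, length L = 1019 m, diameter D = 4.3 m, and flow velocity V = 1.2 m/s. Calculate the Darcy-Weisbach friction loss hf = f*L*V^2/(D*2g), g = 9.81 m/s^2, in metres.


hf = 0.019 * 1019 * 1.2^2 / (4.3 * 2 * 9.81) = 0.3305 m


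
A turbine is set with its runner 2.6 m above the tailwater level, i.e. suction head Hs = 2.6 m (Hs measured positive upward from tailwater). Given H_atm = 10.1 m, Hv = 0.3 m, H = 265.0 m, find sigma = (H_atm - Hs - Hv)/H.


sigma = (10.1 - 2.6 - 0.3) / 265.0 = 0.0272


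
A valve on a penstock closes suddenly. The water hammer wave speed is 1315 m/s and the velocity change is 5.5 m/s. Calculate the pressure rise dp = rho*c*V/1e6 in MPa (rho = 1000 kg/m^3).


dp = 1000 * 1315 * 5.5 / 1e6 = 7.2325 MPa


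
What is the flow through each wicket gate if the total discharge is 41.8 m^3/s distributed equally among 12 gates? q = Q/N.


q = 41.8 / 12 = 3.4833 m^3/s


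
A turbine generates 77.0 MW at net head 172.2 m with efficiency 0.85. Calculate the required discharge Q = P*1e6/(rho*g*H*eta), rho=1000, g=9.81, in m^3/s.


Q = 77.0 * 1e6 / (1000 * 9.81 * 172.2 * 0.85) = 53.6253 m^3/s


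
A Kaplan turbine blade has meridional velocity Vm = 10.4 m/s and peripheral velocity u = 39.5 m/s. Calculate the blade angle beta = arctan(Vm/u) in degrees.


beta = arctan(10.4 / 39.5) = 14.7507 degrees


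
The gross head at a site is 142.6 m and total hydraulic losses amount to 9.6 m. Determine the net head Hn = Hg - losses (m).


Hn = 142.6 - 9.6 = 133.0000 m


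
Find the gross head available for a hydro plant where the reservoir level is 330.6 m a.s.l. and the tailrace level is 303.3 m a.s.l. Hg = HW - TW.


Hg = 330.6 - 303.3 = 27.3000 m


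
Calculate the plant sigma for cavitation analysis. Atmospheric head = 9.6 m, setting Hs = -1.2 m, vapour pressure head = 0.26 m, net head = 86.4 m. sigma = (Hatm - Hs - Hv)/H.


sigma = (9.6 - (-1.2) - 0.26) / 86.4 = 0.1220


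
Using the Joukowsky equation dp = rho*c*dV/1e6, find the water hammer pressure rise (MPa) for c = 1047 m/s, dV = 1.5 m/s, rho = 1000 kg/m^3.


dp = 1000 * 1047 * 1.5 / 1e6 = 1.5705 MPa


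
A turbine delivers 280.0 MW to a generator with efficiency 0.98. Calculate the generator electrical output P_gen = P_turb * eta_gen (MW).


P_gen = 280.0 * 0.98 = 274.4000 MW


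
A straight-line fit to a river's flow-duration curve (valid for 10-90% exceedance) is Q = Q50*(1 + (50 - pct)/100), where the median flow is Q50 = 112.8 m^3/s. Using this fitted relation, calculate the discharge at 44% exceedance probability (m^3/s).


Q = 112.8 * (1 + (50 - 44)/100) = 119.5680 m^3/s


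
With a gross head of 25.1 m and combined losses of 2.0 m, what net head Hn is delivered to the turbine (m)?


Hn = 25.1 - 2.0 = 23.1000 m


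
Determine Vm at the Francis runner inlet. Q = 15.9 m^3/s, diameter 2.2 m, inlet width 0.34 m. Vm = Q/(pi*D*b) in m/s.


Vm = 15.9 / (pi * 2.2 * 0.34) = 6.7662 m/s


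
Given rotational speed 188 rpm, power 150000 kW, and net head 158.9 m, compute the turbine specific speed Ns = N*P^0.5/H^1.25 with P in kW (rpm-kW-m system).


Ns = 188 * 150000^0.5 / 158.9^1.25 = 129.0621


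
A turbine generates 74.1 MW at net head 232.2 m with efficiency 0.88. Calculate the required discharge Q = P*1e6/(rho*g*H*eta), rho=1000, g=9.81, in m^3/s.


Q = 74.1 * 1e6 / (1000 * 9.81 * 232.2 * 0.88) = 36.9662 m^3/s


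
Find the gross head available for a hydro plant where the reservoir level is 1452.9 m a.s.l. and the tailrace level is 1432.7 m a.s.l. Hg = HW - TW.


Hg = 1452.9 - 1432.7 = 20.2000 m


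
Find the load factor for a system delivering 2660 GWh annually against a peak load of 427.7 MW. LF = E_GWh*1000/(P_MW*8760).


LF = 2660 * 1000 / (427.7 * 8760) = 0.7100


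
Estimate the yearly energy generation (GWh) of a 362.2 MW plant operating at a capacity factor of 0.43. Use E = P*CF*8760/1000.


E = 362.2 * 0.43 * 8760 / 1000 = 1364.3350 GWh


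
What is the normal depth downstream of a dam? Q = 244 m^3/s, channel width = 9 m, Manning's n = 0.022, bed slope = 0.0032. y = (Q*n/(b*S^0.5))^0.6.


y = (244 * 0.022 / (9 * 0.0032^0.5))^0.6 = 4.1096 m


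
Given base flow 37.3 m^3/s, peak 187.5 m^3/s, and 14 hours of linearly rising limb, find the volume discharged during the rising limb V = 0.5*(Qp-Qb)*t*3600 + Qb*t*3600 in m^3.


V = 0.5*(187.5 - 37.3)*14*3600 + 37.3*14*3600 = 5.6650e+06 m^3


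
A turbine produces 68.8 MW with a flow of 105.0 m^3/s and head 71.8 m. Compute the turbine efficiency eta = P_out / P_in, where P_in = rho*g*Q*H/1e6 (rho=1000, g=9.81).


P_in = 1000 * 9.81 * 105.0 * 71.8 / 1e6 = 73.9576 MW
eta = 68.8 / 73.9576 = 0.9303


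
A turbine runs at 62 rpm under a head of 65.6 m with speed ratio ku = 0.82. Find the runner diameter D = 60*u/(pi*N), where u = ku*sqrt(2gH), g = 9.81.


u = 0.82 * sqrt(2*9.81*65.6) = 29.4181 m/s
D = 60 * 29.4181 / (pi * 62) = 9.0620 m


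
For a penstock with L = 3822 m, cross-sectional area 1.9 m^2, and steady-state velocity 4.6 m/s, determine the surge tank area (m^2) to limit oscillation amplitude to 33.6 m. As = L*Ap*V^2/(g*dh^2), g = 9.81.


As = 3822 * 1.9 * 4.6^2 / (9.81 * 33.6^2) = 13.8743 m^2


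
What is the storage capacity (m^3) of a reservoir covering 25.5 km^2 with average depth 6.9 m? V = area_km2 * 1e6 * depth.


V = 25.5 * 1e6 * 6.9 = 1.7595e+08 m^3


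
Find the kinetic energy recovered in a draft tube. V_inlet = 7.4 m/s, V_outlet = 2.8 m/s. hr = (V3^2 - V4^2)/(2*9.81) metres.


hr = (7.4^2 - 2.8^2) / (2*9.81) = 2.3914 m


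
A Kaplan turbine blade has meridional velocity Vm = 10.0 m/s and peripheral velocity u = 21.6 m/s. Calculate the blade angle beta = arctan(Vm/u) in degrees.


beta = arctan(10.0 / 21.6) = 24.8424 degrees


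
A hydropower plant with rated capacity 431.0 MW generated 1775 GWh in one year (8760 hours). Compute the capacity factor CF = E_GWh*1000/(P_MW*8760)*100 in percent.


CF = 1775 * 1000 / (431.0 * 8760) * 100 = 47.0129 %


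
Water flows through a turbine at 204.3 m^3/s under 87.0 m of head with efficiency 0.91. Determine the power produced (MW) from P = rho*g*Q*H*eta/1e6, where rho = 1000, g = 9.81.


P = 1000 * 9.81 * 204.3 * 87.0 * 0.91 / 1e6 = 158.6712 MW


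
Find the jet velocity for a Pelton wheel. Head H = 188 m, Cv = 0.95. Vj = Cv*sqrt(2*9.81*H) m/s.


Vj = 0.95 * sqrt(2*9.81*188) = 57.6968 m/s


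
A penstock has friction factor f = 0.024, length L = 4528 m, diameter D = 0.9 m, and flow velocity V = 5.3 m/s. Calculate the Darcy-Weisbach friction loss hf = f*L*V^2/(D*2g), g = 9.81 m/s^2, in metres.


hf = 0.024 * 4528 * 5.3^2 / (0.9 * 2 * 9.81) = 172.8733 m


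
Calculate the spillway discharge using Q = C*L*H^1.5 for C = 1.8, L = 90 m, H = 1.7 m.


Q = 1.8 * 90 * 1.7^1.5 = 359.0777 m^3/s


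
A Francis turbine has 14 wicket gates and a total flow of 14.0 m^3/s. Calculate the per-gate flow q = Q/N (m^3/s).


q = 14.0 / 14 = 1.0000 m^3/s


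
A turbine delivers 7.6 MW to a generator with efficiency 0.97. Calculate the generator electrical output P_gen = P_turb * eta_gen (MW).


P_gen = 7.6 * 0.97 = 7.3720 MW


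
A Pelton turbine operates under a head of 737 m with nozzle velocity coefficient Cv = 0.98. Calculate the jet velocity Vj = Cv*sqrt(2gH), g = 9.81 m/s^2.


Vj = 0.98 * sqrt(2*9.81*737) = 117.8445 m/s


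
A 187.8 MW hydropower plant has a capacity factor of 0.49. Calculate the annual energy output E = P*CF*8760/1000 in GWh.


E = 187.8 * 0.49 * 8760 / 1000 = 806.1127 GWh


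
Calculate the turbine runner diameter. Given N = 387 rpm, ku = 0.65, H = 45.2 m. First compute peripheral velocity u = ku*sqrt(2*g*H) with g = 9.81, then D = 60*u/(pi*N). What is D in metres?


u = 0.65 * sqrt(2*9.81*45.2) = 19.3567 m/s
D = 60 * 19.3567 / (pi * 387) = 0.9553 m


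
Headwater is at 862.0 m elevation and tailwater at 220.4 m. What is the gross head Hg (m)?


Hg = 862.0 - 220.4 = 641.6000 m


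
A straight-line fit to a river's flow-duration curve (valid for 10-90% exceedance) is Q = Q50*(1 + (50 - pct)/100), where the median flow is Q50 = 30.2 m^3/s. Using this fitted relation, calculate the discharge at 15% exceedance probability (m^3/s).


Q = 30.2 * (1 + (50 - 15)/100) = 40.7700 m^3/s


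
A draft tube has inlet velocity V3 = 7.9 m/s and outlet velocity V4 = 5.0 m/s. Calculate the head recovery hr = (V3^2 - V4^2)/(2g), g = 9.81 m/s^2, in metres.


hr = (7.9^2 - 5.0^2) / (2*9.81) = 1.9067 m


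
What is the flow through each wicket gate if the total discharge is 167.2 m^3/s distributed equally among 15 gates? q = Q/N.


q = 167.2 / 15 = 11.1467 m^3/s


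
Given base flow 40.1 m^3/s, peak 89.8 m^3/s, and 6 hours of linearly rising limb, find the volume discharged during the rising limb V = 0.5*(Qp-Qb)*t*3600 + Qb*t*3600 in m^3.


V = 0.5*(89.8 - 40.1)*6*3600 + 40.1*6*3600 = 1.4029e+06 m^3


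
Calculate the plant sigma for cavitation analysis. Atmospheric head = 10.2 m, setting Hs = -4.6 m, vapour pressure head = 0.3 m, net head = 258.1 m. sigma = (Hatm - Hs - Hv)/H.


sigma = (10.2 - (-4.6) - 0.3) / 258.1 = 0.0562


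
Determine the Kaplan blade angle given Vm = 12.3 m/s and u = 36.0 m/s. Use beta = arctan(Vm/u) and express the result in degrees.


beta = arctan(12.3 / 36.0) = 18.8636 degrees


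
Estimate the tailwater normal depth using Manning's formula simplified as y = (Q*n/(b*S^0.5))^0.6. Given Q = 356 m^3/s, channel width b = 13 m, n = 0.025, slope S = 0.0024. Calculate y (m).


y = (356 * 0.025 / (13 * 0.0024^0.5))^0.6 = 4.8664 m


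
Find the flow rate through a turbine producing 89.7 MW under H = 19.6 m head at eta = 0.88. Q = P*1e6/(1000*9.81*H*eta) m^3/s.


Q = 89.7 * 1e6 / (1000 * 9.81 * 19.6 * 0.88) = 530.1328 m^3/s


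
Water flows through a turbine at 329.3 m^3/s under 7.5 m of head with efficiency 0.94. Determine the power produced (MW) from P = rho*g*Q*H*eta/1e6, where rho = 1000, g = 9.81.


P = 1000 * 9.81 * 329.3 * 7.5 * 0.94 / 1e6 = 22.7746 MW


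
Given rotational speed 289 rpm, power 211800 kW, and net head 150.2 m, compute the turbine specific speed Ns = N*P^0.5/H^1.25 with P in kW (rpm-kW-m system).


Ns = 289 * 211800^0.5 / 150.2^1.25 = 252.9434


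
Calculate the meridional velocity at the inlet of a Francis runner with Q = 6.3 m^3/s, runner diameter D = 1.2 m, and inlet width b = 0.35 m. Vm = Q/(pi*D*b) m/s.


Vm = 6.3 / (pi * 1.2 * 0.35) = 4.7746 m/s


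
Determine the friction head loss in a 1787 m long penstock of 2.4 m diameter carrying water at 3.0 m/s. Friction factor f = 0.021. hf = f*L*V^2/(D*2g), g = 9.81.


hf = 0.021 * 1787 * 3.0^2 / (2.4 * 2 * 9.81) = 7.1726 m


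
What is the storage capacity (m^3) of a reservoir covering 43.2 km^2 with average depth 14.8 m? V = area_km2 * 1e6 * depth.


V = 43.2 * 1e6 * 14.8 = 6.3936e+08 m^3


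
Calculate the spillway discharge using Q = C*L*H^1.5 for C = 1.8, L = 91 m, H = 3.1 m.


Q = 1.8 * 91 * 3.1^1.5 = 894.0389 m^3/s


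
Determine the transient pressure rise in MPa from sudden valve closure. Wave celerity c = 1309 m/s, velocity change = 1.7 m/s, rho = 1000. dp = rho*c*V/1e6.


dp = 1000 * 1309 * 1.7 / 1e6 = 2.2253 MPa


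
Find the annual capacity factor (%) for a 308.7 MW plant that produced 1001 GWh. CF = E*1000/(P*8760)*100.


CF = 1001 * 1000 / (308.7 * 8760) * 100 = 37.0163 %


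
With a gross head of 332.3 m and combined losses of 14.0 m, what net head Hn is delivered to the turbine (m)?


Hn = 332.3 - 14.0 = 318.3000 m


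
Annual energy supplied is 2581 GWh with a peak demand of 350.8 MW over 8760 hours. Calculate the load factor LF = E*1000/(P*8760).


LF = 2581 * 1000 / (350.8 * 8760) = 0.8399


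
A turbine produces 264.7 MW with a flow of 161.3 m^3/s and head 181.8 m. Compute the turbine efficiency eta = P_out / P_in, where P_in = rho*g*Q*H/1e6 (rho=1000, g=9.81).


P_in = 1000 * 9.81 * 161.3 * 181.8 / 1e6 = 287.6718 MW
eta = 264.7 / 287.6718 = 0.9201


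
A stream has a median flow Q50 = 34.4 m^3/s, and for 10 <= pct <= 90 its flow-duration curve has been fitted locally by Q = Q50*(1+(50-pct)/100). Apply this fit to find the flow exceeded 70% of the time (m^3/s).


Q = 34.4 * (1 + (50 - 70)/100) = 27.5200 m^3/s


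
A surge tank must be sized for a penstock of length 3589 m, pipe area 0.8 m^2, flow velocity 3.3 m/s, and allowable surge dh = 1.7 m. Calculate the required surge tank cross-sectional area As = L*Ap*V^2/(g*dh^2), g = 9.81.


As = 3589 * 0.8 * 3.3^2 / (9.81 * 1.7^2) = 1102.8704 m^2


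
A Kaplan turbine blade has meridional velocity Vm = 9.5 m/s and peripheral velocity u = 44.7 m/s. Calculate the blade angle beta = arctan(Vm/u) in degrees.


beta = arctan(9.5 / 44.7) = 11.9984 degrees


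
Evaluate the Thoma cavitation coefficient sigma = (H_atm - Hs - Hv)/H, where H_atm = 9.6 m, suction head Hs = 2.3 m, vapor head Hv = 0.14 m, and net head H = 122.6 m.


sigma = (9.6 - 2.3 - 0.14) / 122.6 = 0.0584


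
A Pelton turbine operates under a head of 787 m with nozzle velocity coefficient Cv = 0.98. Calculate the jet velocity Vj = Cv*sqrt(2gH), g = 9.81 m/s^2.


Vj = 0.98 * sqrt(2*9.81*787) = 121.7763 m/s
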